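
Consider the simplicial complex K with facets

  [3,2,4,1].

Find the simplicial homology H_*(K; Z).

H_0 = Z,  H_1 = 0,  H_2 = 0,  H_3 = 0.

We work with the vertex ordering 1 < 2 < 3 < 4. The simplices of K, each written with vertices in increasing order, are:

  0-simplices (4): [1], [2], [3], [4]
  1-simplices (6): [1,2], [1,3], [1,4], [2,3], [2,4], [3,4]
  2-simplices (4): [1,2,3], [1,2,4], [1,3,4], [2,3,4]
  3-simplices (1): [1,2,3,4]

giving chain groups C_0 ≅ Z^4, C_1 ≅ Z^6, C_2 ≅ Z^4, C_3 ≅ Z^1.

∂_1: C_1 → C_0 is given by ∂[p,q] = [q] − [p]. For instance
  ∂[1,4] = [4] − [1].
As a 4×6 matrix over Z this has rank 3, with invariant factors (1,1,1).

Boundary ∂_2: C_2 → C_1 acts by ∂[p,q,r] = [q,r] − [p,r] + [p,q]. For instance
  ∂[1,2,4] = [2,4] − [1,4] + [1,2],
  ∂[2,3,4] = [3,4] − [2,4] + [2,3].
This gives a 6×4 integer matrix of rank 3; reducing to Smith normal form yields diagonal entries (1,1,1).

Boundary ∂_3: C_3 → C_2 sends each 3-simplex σ to the alternating sum Σ_i (−1)^i (σ with its i-th vertex removed). For instance
  ∂[1,2,3,4] = [2,3,4] − [1,3,4] + [1,2,4] − [1,2,3].
The 4×1 boundary matrix has rank 1 and Smith normal form diag(1).

Reading off H_k = ker ∂_k / im ∂_{k+1}:

  H_0: rank C_0 − rank ∂_1 = 4 − 3 = 1, and the invariant factors of ∂_1 are all 1, so H_0 = Z.
  H_1: rank ker ∂_1 − rank ∂_2 = (6 − 3) − 3 = 0, and the invariant factors of ∂_2 are all 1, so H_1 = 0.
  H_2: rank ker ∂_2 − rank ∂_3 = (4 − 3) − 1 = 0, and the invariant factors of ∂_3 are all 1, so H_2 = 0.
  H_3: rank ker ∂_3 − rank ∂_4 = (1 − 1) − 0 = 0, and there is no ∂_4, so H_3 = 0.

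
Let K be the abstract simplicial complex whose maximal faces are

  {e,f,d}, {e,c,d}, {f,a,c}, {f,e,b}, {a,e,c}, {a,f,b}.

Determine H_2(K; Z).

H_2 ≅ 0.

Fix the vertex order a < b < c < d < e < f and write every simplex with vertices in increasing order. Then dim K = 2 and the simplices of K are:

  0-simplices (6): a, b, c, d, e, f
  1-simplices (12): ab, ac, ae, af, be, bf, cd, ce, cf, de, df, ef
  2-simplices (6): abf, ace, acf, bef, cde, def

Hence C_0 ≅ Z^6, C_1 ≅ Z^12, C_2 ≅ Z^6.

Boundary ∂_1: C_1 → C_0 sends each edge [p,q] (with p < q) to q − p. For instance
  ∂ab = b − a.
The resulting 6×12 matrix has rank 5, and its Smith normal form has invariant factors (1,1,1,1,1).

The boundary map ∂_2: C_2 → C_1 maps a triangle to the signed sum of its edges. For instance
  ∂abf = bf − af + ab,
  ∂cde = de − ce + cd.
The 12×6 boundary matrix has rank 6 and Smith normal form diag(1,1,1,1,1,1).

Computing H_k = (kernel of ∂_k) / (image of ∂_{k+1}):

  H_2: rank ker ∂_2 − rank ∂_3 = (6 − 6) − 0 = 0, and there is no ∂_3, so H_2 ≅ 0.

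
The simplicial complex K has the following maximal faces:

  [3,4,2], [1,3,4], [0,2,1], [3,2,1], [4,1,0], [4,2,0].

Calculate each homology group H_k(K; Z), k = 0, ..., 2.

H_0 ≅ Z,  H_1 = 0,  H_2 ≅ Z.

Take the total order 0 < 1 < 2 < 3 < 4 on the vertex set. Then K (dimension 2) consists of the simplices:

  0-simplices (5): [0], [1], [2], [3], [4]
  1-simplices (9): [0,1], [0,2], [0,4], [1,2], [1,3], [1,4], [2,3], [2,4], [3,4]
  2-simplices (6): [0,1,2], [0,1,4], [0,2,4], [1,2,3], [1,3,4], [2,3,4]

so the chain groups are C_0 ≅ Z^5, C_1 ≅ Z^9, C_2 ≅ Z^6.

Boundary ∂_1: C_1 → C_0 is given by ∂[p,q] = [q] − [p]. For instance
  ∂[1,3] = [3] − [1].
The resulting 5×9 matrix has rank 4, and its Smith normal form has invariant factors (1,1,1,1).

Boundary ∂_2: C_2 → C_1 sends each 2-simplex [p,q,r] to [q,r] − [p,r] + [p,q]. For instance
  ∂[1,3,4] = [3,4] − [1,4] + [1,3],
  ∂[1,2,3] = [2,3] − [1,3] + [1,2].
This gives a 9×6 integer matrix of rank 5; reducing to Smith normal form yields diagonal entries (1,1,1,1,1).

Now H_k = ker ∂_k / im ∂_{k+1}, so:

  H_0: rank C_0 − rank ∂_1 = 5 − 4 = 1, and the invariant factors of ∂_1 are all 1, so H_0 = Z.
  H_1: rank ker ∂_1 − rank ∂_2 = (9 − 4) − 5 = 0, and the invariant factors of ∂_2 are all 1, so H_1 = 0.
  H_2: rank ker ∂_2 − rank ∂_3 = (6 − 5) − 0 = 1, and there is no ∂_3, so H_2 = Z.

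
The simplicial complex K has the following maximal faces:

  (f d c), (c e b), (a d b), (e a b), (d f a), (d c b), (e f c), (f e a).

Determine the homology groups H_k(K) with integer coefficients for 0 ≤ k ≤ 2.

Order the vertices as a < b < c < d < e < f. Listing each simplex with vertices in this order, K has dimension 2 with simplices:

  0-simplices (6): a, b, c, d, e, f
  1-simplices (12): ab, ad, ae, af, bc, bd, be, cd, ce, cf, df, ef
  2-simplices (8): abd, abe, adf, aef, bcd, bce, cdf, cef

Hence C_0 ≅ Z^6, C_1 ≅ Z^12, C_2 ≅ Z^8.

∂_1: C_1 → C_0 sends each edge [p,q] (with p < q) to q − p.
The 6×12 boundary matrix has rank 5 and Smith normal form diag(1,1,1,1,1).

Boundary ∂_2: C_2 → C_1 acts by ∂[p,q,r] = [q,r] − [p,r] + [p,q]. For instance
  ∂adf = df − af + ad,
  ∂bce = ce − be + bc.
This gives a 12×8 integer matrix of rank 7; reducing to Smith normal form yields diagonal entries (1,1,1,1,1,1,1).

Now H_k = ker ∂_k / im ∂_{k+1}, so:

  H_0: rank C_0 − rank ∂_1 = 6 − 5 = 1, and the invariant factors of ∂_1 are all 1, so H_0 ≅ Z.
  H_1: rank ker ∂_1 − rank ∂_2 = (12 − 5) − 7 = 0, and the invariant factors of ∂_2 are all 1, so H_1 ≅ 0.
  H_2: rank ker ∂_2 − rank ∂_3 = (8 − 7) − 0 = 1, and there is no ∂_3, so H_2 ≅ Z.

(K is a triangulation of the 2-sphere S^2.)

H_0 = Z,  H_1 = 0,  H_2 = Z.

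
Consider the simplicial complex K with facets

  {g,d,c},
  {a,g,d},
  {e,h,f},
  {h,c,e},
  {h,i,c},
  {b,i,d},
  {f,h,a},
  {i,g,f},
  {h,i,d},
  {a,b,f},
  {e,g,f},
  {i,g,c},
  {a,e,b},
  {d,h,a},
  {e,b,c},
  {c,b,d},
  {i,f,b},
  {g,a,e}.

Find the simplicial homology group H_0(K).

H_0 = Z.

We work with the vertex ordering a < b < c < d < e < f < g < h < i. The simplices of K, each written with vertices in increasing order, are:

  0-simplices (9): a, b, c, d, e, f, g, h, i
  1-simplices (27): ab, ad, ae, af, ag, ah, bc, bd, be, bf, bi, cd, ce, cg, ch, ci, dg, dh, di, ef, eg, eh, fg, fh, fi, gi, hi
  2-simplices (18): abe, abf, adg, adh, aeg, afh, bcd, bce, bdi, bfi, cdg, ceh, cgi, chi, dhi, efg, efh, fgi

Hence C_0 ≅ Z^9, C_1 ≅ Z^27, C_2 ≅ Z^18.

The boundary map ∂_1: C_1 → C_0 is given by ∂[p,q] = [q] − [p]. For instance
  ∂af = f − a.
The resulting 9×27 matrix has rank 8, and its Smith normal form has invariant factors (1,1,1,1,1,1,1,1).

The boundary map ∂_2: C_2 → C_1 acts by ∂[p,q,r] = [q,r] − [p,r] + [p,q]. For instance
  ∂efg = fg − eg + ef,
  ∂bfi = fi − bi + bf.
The resulting 27×18 matrix has rank 18, and its Smith normal form has invariant factors (1,1,1,1,1,1,1,1,1,1,1,1,1,1,1,1,1,2).

Now H_k = ker ∂_k / im ∂_{k+1}, so:

  H_0: rank C_0 − rank ∂_1 = 9 − 8 = 1, and the invariant factors of ∂_1 are all 1, so H_0 ≅ Z.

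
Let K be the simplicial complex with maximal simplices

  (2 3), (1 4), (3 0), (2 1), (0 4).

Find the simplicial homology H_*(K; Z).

H_0 ≅ Z,  H_1 ≅ Z.

K has 5 vertices, 5 edges.
rank ∂_0 = 0, rank ∂_1 = 4 ⇒ b_0 = 5 − 0 − 4 = 1; all invariant factors of ∂_1 are 1 so no torsion. So H_0 ≅ Z.
rank ∂_1 = 4, rank ∂_2 = 0 ⇒ b_1 = 5 − 4 − 0 = 1. So H_1 ≅ Z.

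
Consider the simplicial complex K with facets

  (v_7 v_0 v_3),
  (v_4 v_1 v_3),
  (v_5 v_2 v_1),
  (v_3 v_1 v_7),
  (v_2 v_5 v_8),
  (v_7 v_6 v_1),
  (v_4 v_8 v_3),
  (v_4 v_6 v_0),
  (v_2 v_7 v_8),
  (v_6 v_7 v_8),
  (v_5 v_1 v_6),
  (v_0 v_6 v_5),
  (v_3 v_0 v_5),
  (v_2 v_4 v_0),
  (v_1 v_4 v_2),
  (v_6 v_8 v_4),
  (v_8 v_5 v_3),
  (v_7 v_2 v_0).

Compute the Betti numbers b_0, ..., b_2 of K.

K has 9 vertices, 27 edges, 18 triangles.
rank ∂_0 = 0, rank ∂_1 = 8 ⇒ b_0 = 9 − 0 − 8 = 1; all invariant factors of ∂_1 are 1 so no torsion. So H_0 ≅ Z.
rank ∂_1 = 8, rank ∂_2 = 17 ⇒ b_1 = 27 − 8 − 17 = 2; all invariant factors of ∂_2 are 1 so no torsion. So H_1 ≅ Z^2.
rank ∂_2 = 17, rank ∂_3 = 0 ⇒ b_2 = 18 − 17 − 0 = 1. So H_2 ≅ Z.

b_0 = 1, b_1 = 2, b_2 = 1.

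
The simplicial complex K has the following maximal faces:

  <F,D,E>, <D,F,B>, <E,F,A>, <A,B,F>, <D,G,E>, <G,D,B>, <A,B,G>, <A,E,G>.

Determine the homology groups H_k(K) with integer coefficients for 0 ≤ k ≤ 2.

Take the total order A < B < D < E < F < G on the vertex set. Then K (dimension 2) consists of the simplices:

  0-simplices (6): A, B, D, E, F, G
  1-simplices (12): AB, AE, AF, AG, BD, BF, BG, DE, DF, DG, EF, EG
  2-simplices (8): ABF, ABG, AEF, AEG, BDF, BDG, DEF, DEG

Hence C_0 ≅ Z^6, C_1 ≅ Z^12, C_2 ≅ Z^8.

∂_1: C_1 → C_0 is given by ∂[p,q] = [q] − [p].
The 6×12 boundary matrix has rank 5 and Smith normal form diag(1,1,1,1,1).

The boundary map ∂_2: C_2 → C_1 sends each 2-simplex [p,q,r] to [q,r] − [p,r] + [p,q]. For instance
  ∂AEG = EG − AG + AE,
  ∂BDG = DG − BG + BD.
The resulting 12×8 matrix has rank 7, and its Smith normal form has invariant factors (1,1,1,1,1,1,1).

Now H_k = ker ∂_k / im ∂_{k+1}, so:

  H_0: rank C_0 − rank ∂_1 = 6 − 5 = 1, and the invariant factors of ∂_1 are all 1, so H_0 = Z.
  H_1: rank ker ∂_1 − rank ∂_2 = (12 − 5) − 7 = 0, and the invariant factors of ∂_2 are all 1, so H_1 = 0.
  H_2: rank ker ∂_2 − rank ∂_3 = (8 − 7) − 0 = 1, and there is no ∂_3, so H_2 = Z.

H_0 ≅ Z,  H_1 = 0,  H_2 ≅ Z.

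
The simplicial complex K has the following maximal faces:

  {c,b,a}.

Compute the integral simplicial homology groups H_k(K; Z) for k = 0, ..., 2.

Take the total order a < b < c on the vertex set. Then K (dimension 2) consists of the simplices:

  0-simplices (3): a, b, c
  1-simplices (3): ab, ac, bc
  2-simplices (1): abc

Hence C_0 ≅ Z^3, C_1 ≅ Z^3, C_2 ≅ Z^1.

The boundary map ∂_1: C_1 → C_0 is given by ∂[p,q] = [q] − [p].
The resulting 3×3 matrix has rank 2, and its Smith normal form has invariant factors (1,1).

The boundary map ∂_2: C_2 → C_1 acts by ∂[p,q,r] = [q,r] − [p,r] + [p,q]. For instance
  ∂abc = bc − ac + ab.
As a 3×1 matrix over Z this has rank 1, with invariant factors (1).

Computing H_k = (kernel of ∂_k) / (image of ∂_{k+1}):

  H_0: rank C_0 − rank ∂_1 = 3 − 2 = 1, and the invariant factors of ∂_1 are all 1, so H_0 = Z.
  H_1: rank ker ∂_1 − rank ∂_2 = (3 − 2) − 1 = 0, and the invariant factors of ∂_2 are all 1, so H_1 = 0.
  H_2: rank ker ∂_2 − rank ∂_3 = (1 − 1) − 0 = 0, and there is no ∂_3, so H_2 = 0.

H_0 ≅ Z,  H_1 = 0,  H_2 = 0.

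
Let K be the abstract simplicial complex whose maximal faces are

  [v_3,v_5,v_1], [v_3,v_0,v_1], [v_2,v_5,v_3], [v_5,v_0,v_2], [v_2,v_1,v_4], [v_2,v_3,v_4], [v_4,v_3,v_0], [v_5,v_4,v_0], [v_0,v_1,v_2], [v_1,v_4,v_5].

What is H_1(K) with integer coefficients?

H_1 = Z/2Z.

Order the vertices as v_0 < v_1 < v_2 < v_3 < v_4 < v_5. Listing each simplex with vertices in this order, K has dimension 2 with simplices:

  0-simplices (6): [v_0], [v_1], [v_2], [v_3], [v_4], [v_5]
  1-simplices (15): (15 of them)
  2-simplices (10): [v_0,v_1,v_2], [v_0,v_1,v_3], [v_0,v_2,v_5], [v_0,v_3,v_4], [v_0,v_4,v_5], [v_1,v_2,v_4], [v_1,v_3,v_5], [v_1,v_4,v_5], [v_2,v_3,v_4], [v_2,v_3,v_5]

Hence C_0 ≅ Z^6, C_1 ≅ Z^15, C_2 ≅ Z^10.

The boundary map ∂_1: C_1 → C_0 sends each edge [p,q] (with p < q) to q − p. For instance
  ∂[v_0,v_1] = [v_1] − [v_0].
The 6×15 boundary matrix has rank 5 and Smith normal form diag(1,1,1,1,1).

Boundary ∂_2: C_2 → C_1 sends each 2-simplex [p,q,r] to [q,r] − [p,r] + [p,q]. For instance
  ∂[v_2,v_3,v_5] = [v_3,v_5] − [v_2,v_5] + [v_2,v_3],
  ∂[v_0,v_3,v_4] = [v_3,v_4] − [v_0,v_4] + [v_0,v_3].
The resulting 15×10 matrix has rank 10, and its Smith normal form has invariant factors (1,1,1,1,1,1,1,1,1,2).

Computing H_k = (kernel of ∂_k) / (image of ∂_{k+1}):

  H_1: rank ker ∂_1 − rank ∂_2 = (15 − 5) − 10 = 0, and ∂_2 has invariant factor 2 > 1, so H_1 ≅ Z/2Z.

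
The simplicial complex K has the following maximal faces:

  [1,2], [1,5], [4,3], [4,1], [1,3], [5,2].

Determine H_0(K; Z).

H_0 = Z.

Fix the vertex order 1 < 2 < 3 < 4 < 5 and write every simplex with vertices in increasing order. Then dim K = 1 and the simplices of K are:

  0-simplices (5): [1], [2], [3], [4], [5]
  1-simplices (6): [1,2], [1,3], [1,4], [1,5], [2,5], [3,4]

Hence C_0 ≅ Z^5, C_1 ≅ Z^6.

∂_1: C_1 → C_0 is given by ∂[p,q] = [q] − [p].
This gives a 5×6 integer matrix of rank 4; reducing to Smith normal form yields diagonal entries (1,1,1,1).

From H_k ≅ ker(∂_k) / im(∂_{k+1}) we obtain:

  H_0: rank C_0 − rank ∂_1 = 5 − 4 = 1, and the invariant factors of ∂_1 are all 1, so H_0 ≅ Z.

(K is a triangulation of a wedge of 2 circles.)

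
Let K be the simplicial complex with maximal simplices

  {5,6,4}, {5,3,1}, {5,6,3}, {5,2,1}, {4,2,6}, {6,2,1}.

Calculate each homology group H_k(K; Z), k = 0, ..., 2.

H_0 = Z,  H_1 = Z,  H_2 = 0.

We work with the vertex ordering 1 < 2 < 3 < 4 < 5 < 6. The simplices of K, each written with vertices in increasing order, are:

  0-simplices (6): [1], [2], [3], [4], [5], [6]
  1-simplices (12): [1,2], [1,3], [1,5], [1,6], [2,4], [2,5], [2,6], [3,5], [3,6], [4,5], [4,6], [5,6]
  2-simplices (6): [1,2,5], [1,2,6], [1,3,5], [2,4,6], [3,5,6], [4,5,6]

Hence C_0 ≅ Z^6, C_1 ≅ Z^12, C_2 ≅ Z^6.

Boundary ∂_1: C_1 → C_0 sends each edge [p,q] (with p < q) to q − p. For instance
  ∂[4,5] = [5] − [4].
This gives a 6×12 integer matrix of rank 5; reducing to Smith normal form yields diagonal entries (1,1,1,1,1).

∂_2: C_2 → C_1 acts by ∂[p,q,r] = [q,r] − [p,r] + [p,q]. For instance
  ∂[1,2,5] = [2,5] − [1,5] + [1,2],
  ∂[3,5,6] = [5,6] − [3,6] + [3,5].
This gives a 12×6 integer matrix of rank 6; reducing to Smith normal form yields diagonal entries (1,1,1,1,1,1).

From H_k ≅ ker(∂_k) / im(∂_{k+1}) we obtain:

  H_0: rank C_0 − rank ∂_1 = 6 − 5 = 1, and the invariant factors of ∂_1 are all 1, so H_0 = Z.
  H_1: rank ker ∂_1 − rank ∂_2 = (12 − 5) − 6 = 1, and the invariant factors of ∂_2 are all 1, so H_1 = Z.
  H_2: rank ker ∂_2 − rank ∂_3 = (6 − 6) − 0 = 0, and there is no ∂_3, so H_2 = 0.

As a check, the Euler characteristic is 6 − 12 + 6 = 0, which agrees with 1 − 1 + 0 = 0.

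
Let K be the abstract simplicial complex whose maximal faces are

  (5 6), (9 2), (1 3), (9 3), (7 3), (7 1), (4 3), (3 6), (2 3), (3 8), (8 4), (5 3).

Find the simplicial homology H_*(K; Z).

We work with the vertex ordering 1 < 2 < 3 < 4 < 5 < 6 < 7 < 8 < 9. The simplices of K, each written with vertices in increasing order, are:

  0-simplices (9): [1], [2], [3], [4], [5], [6], [7], [8], [9]
  1-simplices (12): [1,3], [1,7], [2,3], [2,9], [3,4], [3,5], [3,6], [3,7], [3,8], [3,9], [4,8], [5,6]

so the chain groups are C_0 ≅ Z^9, C_1 ≅ Z^12.

Boundary ∂_1: C_1 → C_0 is given by ∂[p,q] = [q] − [p]. For instance
  ∂[3,8] = [8] − [3].
This gives a 9×12 integer matrix of rank 8; reducing to Smith normal form yields diagonal entries (1,1,1,1,1,1,1,1).

Computing H_k = (kernel of ∂_k) / (image of ∂_{k+1}):

  H_0: rank C_0 − rank ∂_1 = 9 − 8 = 1, and the invariant factors of ∂_1 are all 1, so H_0 = Z.
  H_1: rank ker ∂_1 − rank ∂_2 = (12 − 8) − 0 = 4, and there is no ∂_2, so H_1 = Z^4.

As a check, the Euler characteristic is 9 − 12 = -3, which agrees with 1 − 4 = -3.

H_0 = Z,  H_1 = Z^4.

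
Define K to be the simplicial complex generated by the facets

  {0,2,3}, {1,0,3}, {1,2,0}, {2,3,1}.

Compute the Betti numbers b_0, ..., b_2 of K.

b_0 = 1, b_1 = 0, b_2 = 1.

Order the vertices as 0 < 1 < 2 < 3. Listing each simplex with vertices in this order, K has dimension 2 with simplices:

  0-simplices (4): [0], [1], [2], [3]
  1-simplices (6): [0,1], [0,2], [0,3], [1,2], [1,3], [2,3]
  2-simplices (4): [0,1,2], [0,1,3], [0,2,3], [1,2,3]

so the chain groups are C_0 ≅ Z^4, C_1 ≅ Z^6, C_2 ≅ Z^4.

∂_1: C_1 → C_0 is given by ∂[p,q] = [q] − [p].
As a 4×6 matrix over Z this has rank 3, with invariant factors (1,1,1).

Boundary ∂_2: C_2 → C_1 sends each 2-simplex [p,q,r] to [q,r] − [p,r] + [p,q]. For instance
  ∂[0,2,3] = [2,3] − [0,3] + [0,2],
  ∂[0,1,3] = [1,3] − [0,3] + [0,1].
The 6×4 boundary matrix has rank 3 and Smith normal form diag(1,1,1).

Now H_k = ker ∂_k / im ∂_{k+1}, so:

  H_0: rank C_0 − rank ∂_1 = 4 − 3 = 1, and the invariant factors of ∂_1 are all 1, so H_0 ≅ Z.
  H_1: rank ker ∂_1 − rank ∂_2 = (6 − 3) − 3 = 0, and the invariant factors of ∂_2 are all 1, so H_1 ≅ 0.
  H_2: rank ker ∂_2 − rank ∂_3 = (4 − 3) − 0 = 1, and there is no ∂_3, so H_2 ≅ Z.

As a check, the Euler characteristic is 4 − 6 + 4 = 2, which agrees with 1 − 0 + 1 = 2.
(K is a triangulation of the 2-sphere S^2.)

Hence the Betti numbers are b_0 = 1, b_1 = 0, b_2 = 1.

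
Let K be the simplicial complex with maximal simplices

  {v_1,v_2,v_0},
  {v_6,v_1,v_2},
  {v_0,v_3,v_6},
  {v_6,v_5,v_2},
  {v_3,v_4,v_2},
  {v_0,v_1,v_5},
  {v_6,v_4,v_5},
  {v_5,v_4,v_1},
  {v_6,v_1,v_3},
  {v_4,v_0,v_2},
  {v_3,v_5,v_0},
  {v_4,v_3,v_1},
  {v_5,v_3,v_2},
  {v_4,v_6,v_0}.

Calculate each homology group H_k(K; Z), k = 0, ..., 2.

H_0 = Z,  H_1 = Z^2,  H_2 = Z.

Fix the vertex order v_0 < v_1 < v_2 < v_3 < v_4 < v_5 < v_6 and write every simplex with vertices in increasing order. Then dim K = 2 and the simplices of K are:

  0-simplices (7): [v_0], [v_1], [v_2], [v_3], [v_4], [v_5], [v_6]
  1-simplices (21): (21 of them)
  2-simplices (14): (14 of them)

so the chain groups are C_0 ≅ Z^7, C_1 ≅ Z^21, C_2 ≅ Z^14.

Boundary ∂_1: C_1 → C_0 maps an edge to its endpoints' difference, ∂[p,q] = q − p.
The resulting 7×21 matrix has rank 6, and its Smith normal form has invariant factors (1,1,1,1,1,1).

∂_2: C_2 → C_1 maps a triangle to the signed sum of its edges. For instance
  ∂[v_1,v_3,v_6] = [v_3,v_6] − [v_1,v_6] + [v_1,v_3],
  ∂[v_0,v_1,v_2] = [v_1,v_2] − [v_0,v_2] + [v_0,v_1].
As a 21×14 matrix over Z this has rank 13, with invariant factors (1,1,1,1,1,1,1,1,1,1,1,1,1).

From H_k ≅ ker(∂_k) / im(∂_{k+1}) we obtain:

  H_0: rank C_0 − rank ∂_1 = 7 − 6 = 1, and the invariant factors of ∂_1 are all 1, so H_0 ≅ Z.
  H_1: rank ker ∂_1 − rank ∂_2 = (21 − 6) − 13 = 2, and the invariant factors of ∂_2 are all 1, so H_1 ≅ Z^2.
  H_2: rank ker ∂_2 − rank ∂_3 = (14 − 13) − 0 = 1, and there is no ∂_3, so H_2 ≅ Z.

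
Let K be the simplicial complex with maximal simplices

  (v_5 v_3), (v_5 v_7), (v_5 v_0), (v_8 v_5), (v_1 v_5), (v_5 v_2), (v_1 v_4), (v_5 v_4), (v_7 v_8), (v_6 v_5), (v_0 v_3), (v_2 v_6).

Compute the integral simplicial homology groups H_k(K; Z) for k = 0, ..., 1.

H_0 = Z,  H_1 = Z^4.

We work with the vertex ordering v_0 < v_1 < v_2 < v_3 < v_4 < v_5 < v_6 < v_7 < v_8. The simplices of K, each written with vertices in increasing order, are:

  0-simplices (9): [v_0], [v_1], [v_2], [v_3], [v_4], [v_5], [v_6], [v_7], [v_8]
  1-simplices (12): [v_0,v_3], [v_0,v_5], [v_1,v_4], [v_1,v_5], [v_2,v_5], [v_2,v_6], [v_3,v_5], [v_4,v_5], [v_5,v_6], [v_5,v_7], [v_5,v_8], [v_7,v_8]

Hence C_0 ≅ Z^9, C_1 ≅ Z^12.

∂_1: C_1 → C_0 maps an edge to its endpoints' difference, ∂[p,q] = q − p. For instance
  ∂[v_4,v_5] = [v_5] − [v_4].
As a 9×12 matrix over Z this has rank 8, with invariant factors (1,1,1,1,1,1,1,1).

Now H_k = ker ∂_k / im ∂_{k+1}, so:

  H_0: rank C_0 − rank ∂_1 = 9 − 8 = 1, and the invariant factors of ∂_1 are all 1, so H_0 ≅ Z.
  H_1: rank ker ∂_1 − rank ∂_2 = (12 − 8) − 0 = 4, and there is no ∂_2, so H_1 ≅ Z^4.

As a check, the Euler characteristic is 9 − 12 = -3, which agrees with 1 − 4 = -3.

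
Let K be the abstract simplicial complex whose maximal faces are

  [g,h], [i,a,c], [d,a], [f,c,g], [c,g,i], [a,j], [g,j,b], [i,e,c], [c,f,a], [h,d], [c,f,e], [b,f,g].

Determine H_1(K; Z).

H_1 = Z^2.

Take the total order a < b < c < d < e < f < g < h < i < j on the vertex set. Then K (dimension 2) consists of the simplices:

  0-simplices (10): a, b, c, d, e, f, g, h, i, j
  1-simplices (19): ac, ad, af, ai, aj, bf, bg, bj, ce, cf, cg, ci, dh, ef, ei, fg, gh, gi, gj
  2-simplices (8): acf, aci, bfg, bgj, cef, cei, cfg, cgi

giving chain groups C_0 ≅ Z^10, C_1 ≅ Z^19, C_2 ≅ Z^8.

The boundary map ∂_1: C_1 → C_0 is given by ∂[p,q] = [q] − [p]. For instance
  ∂ad = d − a.
The 10×19 boundary matrix has rank 9 and Smith normal form diag(1,1,1,1,1,1,1,1,1).

Boundary ∂_2: C_2 → C_1 acts by ∂[p,q,r] = [q,r] − [p,r] + [p,q]. For instance
  ∂cei = ei − ci + ce,
  ∂cfg = fg − cg + cf.
This gives a 19×8 integer matrix of rank 8; reducing to Smith normal form yields diagonal entries (1,1,1,1,1,1,1,1).

Now H_k = ker ∂_k / im ∂_{k+1}, so:

  H_1: rank ker ∂_1 − rank ∂_2 = (19 − 9) − 8 = 2, and the invariant factors of ∂_2 are all 1, so H_1 ≅ Z^2.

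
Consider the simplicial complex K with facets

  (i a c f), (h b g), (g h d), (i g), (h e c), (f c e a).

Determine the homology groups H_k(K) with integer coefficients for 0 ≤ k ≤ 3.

H_0 = Z,  H_1 = Z,  H_2 = 0,  H_3 = 0.

K has 9 vertices, 17 edges, 10 triangles, 2 3-simplices.
rank ∂_0 = 0, rank ∂_1 = 8 ⇒ b_0 = 9 − 0 − 8 = 1; all invariant factors of ∂_1 are 1 so no torsion. So H_0 ≅ Z.
rank ∂_1 = 8, rank ∂_2 = 8 ⇒ b_1 = 17 − 8 − 8 = 1; all invariant factors of ∂_2 are 1 so no torsion. So H_1 ≅ Z.
rank ∂_2 = 8, rank ∂_3 = 2 ⇒ b_2 = 10 − 8 − 2 = 0; all invariant factors of ∂_3 are 1 so no torsion. So H_2 ≅ 0.
rank ∂_3 = 2, rank ∂_4 = 0 ⇒ b_3 = 2 − 2 − 0 = 0. So H_3 ≅ 0.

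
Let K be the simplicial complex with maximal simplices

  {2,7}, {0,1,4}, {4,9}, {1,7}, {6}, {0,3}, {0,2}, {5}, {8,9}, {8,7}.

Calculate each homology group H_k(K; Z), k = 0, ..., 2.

H_0 = Z^3,  H_1 = Z^2,  H_2 = 0.

Order the vertices as 0 < 1 < 2 < 3 < 4 < 5 < 6 < 7 < 8 < 9. Listing each simplex with vertices in this order, K has dimension 2 with simplices:

  0-simplices (10): [0], [1], [2], [3], [4], [5], [6], [7], [8], [9]
  1-simplices (10): [0,1], [0,2], [0,3], [0,4], [1,4], [1,7], [2,7], [4,9], [7,8], [8,9]
  2-simplices (1): [0,1,4]

giving chain groups C_0 ≅ Z^10, C_1 ≅ Z^10, C_2 ≅ Z^1.

∂_1: C_1 → C_0 sends each edge [p,q] (with p < q) to q − p.
The resulting 10×10 matrix has rank 7, and its Smith normal form has invariant factors (1,1,1,1,1,1,1).

The boundary map ∂_2: C_2 → C_1 sends each 2-simplex [p,q,r] to [q,r] − [p,r] + [p,q]. For instance
  ∂[0,1,4] = [1,4] − [0,4] + [0,1].
As a 10×1 matrix over Z this has rank 1, with invariant factors (1).

Now H_k = ker ∂_k / im ∂_{k+1}, so:

  H_0: rank C_0 − rank ∂_1 = 10 − 7 = 3, and the invariant factors of ∂_1 are all 1, so H_0 ≅ Z^3.
  H_1: rank ker ∂_1 − rank ∂_2 = (10 − 7) − 1 = 2, and the invariant factors of ∂_2 are all 1, so H_1 ≅ Z^2.
  H_2: rank ker ∂_2 − rank ∂_3 = (1 − 1) − 0 = 0, and there is no ∂_3, so H_2 ≅ 0.

As a check, the Euler characteristic is 10 − 10 + 1 = 1, which agrees with 3 − 2 + 0 = 1.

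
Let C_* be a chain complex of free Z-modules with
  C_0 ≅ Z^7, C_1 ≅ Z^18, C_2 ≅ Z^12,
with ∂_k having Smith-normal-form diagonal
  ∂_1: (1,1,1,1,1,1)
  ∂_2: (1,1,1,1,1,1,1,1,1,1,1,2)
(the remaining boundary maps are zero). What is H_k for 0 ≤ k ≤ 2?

H_0: b_0 = 7 − 0 − 6 = 1; torsion from ∂_1 factors > 1: none. So H_0 = Z.
H_1: b_1 = 18 − 6 − 12 = 0; torsion from ∂_2 factors > 1: [2]. So H_1 = Z_2.
H_2: b_2 = 12 − 12 − 0 = 0; torsion from ∂_3 factors > 1: none. So H_2 = 0.

H_0 = Z,  H_1 = Z_2,  H_2 = 0.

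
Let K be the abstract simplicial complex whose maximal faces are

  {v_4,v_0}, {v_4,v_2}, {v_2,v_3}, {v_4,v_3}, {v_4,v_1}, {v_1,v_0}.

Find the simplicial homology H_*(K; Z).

We work with the vertex ordering v_0 < v_1 < v_2 < v_3 < v_4. The simplices of K, each written with vertices in increasing order, are:

  0-simplices (5): [v_0], [v_1], [v_2], [v_3], [v_4]
  1-simplices (6): [v_0,v_1], [v_0,v_4], [v_1,v_4], [v_2,v_3], [v_2,v_4], [v_3,v_4]

Hence C_0 ≅ Z^5, C_1 ≅ Z^6.

The boundary map ∂_1: C_1 → C_0 maps an edge to its endpoints' difference, ∂[p,q] = q − p.
As a 5×6 matrix over Z this has rank 4, with invariant factors (1,1,1,1).

Reading off H_k = ker ∂_k / im ∂_{k+1}:

  H_0: rank C_0 − rank ∂_1 = 5 − 4 = 1, and the invariant factors of ∂_1 are all 1, so H_0 ≅ Z.
  H_1: rank ker ∂_1 − rank ∂_2 = (6 − 4) − 0 = 2, and there is no ∂_2, so H_1 ≅ Z^2.

As a check, the Euler characteristic is 5 − 6 = -1, which agrees with 1 − 2 = -1.

H_0 = Z,  H_1 = Z^2.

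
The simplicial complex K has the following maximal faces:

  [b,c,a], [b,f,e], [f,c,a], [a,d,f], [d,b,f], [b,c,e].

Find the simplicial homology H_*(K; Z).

Order the vertices as a < b < c < d < e < f. Listing each simplex with vertices in this order, K has dimension 2 with simplices:

  0-simplices (6): a, b, c, d, e, f
  1-simplices (12): ab, ac, ad, af, bc, bd, be, bf, ce, cf, df, ef
  2-simplices (6): abc, acf, adf, bce, bdf, bef

Hence C_0 ≅ Z^6, C_1 ≅ Z^12, C_2 ≅ Z^6.

∂_1: C_1 → C_0 sends each edge [p,q] (with p < q) to q − p.
This gives a 6×12 integer matrix of rank 5; reducing to Smith normal form yields diagonal entries (1,1,1,1,1).

∂_2: C_2 → C_1 sends each 2-simplex [p,q,r] to [q,r] − [p,r] + [p,q]. For instance
  ∂adf = df − af + ad,
  ∂abc = bc − ac + ab.
As a 12×6 matrix over Z this has rank 6, with invariant factors (1,1,1,1,1,1).

Computing H_k = (kernel of ∂_k) / (image of ∂_{k+1}):

  H_0: rank C_0 − rank ∂_1 = 6 − 5 = 1, and the invariant factors of ∂_1 are all 1, so H_0 = Z.
  H_1: rank ker ∂_1 − rank ∂_2 = (12 − 5) − 6 = 1, and the invariant factors of ∂_2 are all 1, so H_1 = Z.
  H_2: rank ker ∂_2 − rank ∂_3 = (6 − 6) − 0 = 0, and there is no ∂_3, so H_2 = 0.

(K is a triangulation of the cylinder S^1 x I.)

H_0 = Z,  H_1 = Z,  H_2 = 0.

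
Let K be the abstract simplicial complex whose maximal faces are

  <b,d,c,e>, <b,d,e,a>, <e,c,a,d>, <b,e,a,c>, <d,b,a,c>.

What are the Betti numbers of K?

b_0 = 1, b_1 = 0, b_2 = 0, b_3 = 1.

Take the total order a < b < c < d < e on the vertex set. Then K (dimension 3) consists of the simplices:

  0-simplices (5): a, b, c, d, e
  1-simplices (10): ab, ac, ad, ae, bc, bd, be, cd, ce, de
  2-simplices (10): abc, abd, abe, acd, ace, ade, bcd, bce, bde, cde
  3-simplices (5): abcd, abce, abde, acde, bcde

giving chain groups C_0 ≅ Z^5, C_1 ≅ Z^10, C_2 ≅ Z^10, C_3 ≅ Z^5.

Boundary ∂_1: C_1 → C_0 is given by ∂[p,q] = [q] − [p].
This gives a 5×10 integer matrix of rank 4; reducing to Smith normal form yields diagonal entries (1,1,1,1).

The boundary map ∂_2: C_2 → C_1 sends each 2-simplex [p,q,r] to [q,r] − [p,r] + [p,q]. For instance
  ∂cde = de − ce + cd,
  ∂abc = bc − ac + ab.
This gives a 10×10 integer matrix of rank 6; reducing to Smith normal form yields diagonal entries (1,1,1,1,1,1).

∂_3: C_3 → C_2 sends each 3-simplex σ to the alternating sum Σ_i (−1)^i (σ with its i-th vertex removed). For instance
  ∂acde = cde − ade + ace − acd,
  ∂abde = bde − ade + abe − abd.
As a 10×5 matrix over Z this has rank 4, with invariant factors (1,1,1,1).

Now H_k = ker ∂_k / im ∂_{k+1}, so:

  H_0: rank C_0 − rank ∂_1 = 5 − 4 = 1, and the invariant factors of ∂_1 are all 1, so H_0 ≅ Z.
  H_1: rank ker ∂_1 − rank ∂_2 = (10 − 4) − 6 = 0, and the invariant factors of ∂_2 are all 1, so H_1 ≅ 0.
  H_2: rank ker ∂_2 − rank ∂_3 = (10 − 6) − 4 = 0, and the invariant factors of ∂_3 are all 1, so H_2 ≅ 0.
  H_3: rank ker ∂_3 − rank ∂_4 = (5 − 4) − 0 = 1, and there is no ∂_4, so H_3 ≅ Z.

Hence the Betti numbers are b_0 = 1, b_1 = 0, b_2 = 0, b_3 = 1.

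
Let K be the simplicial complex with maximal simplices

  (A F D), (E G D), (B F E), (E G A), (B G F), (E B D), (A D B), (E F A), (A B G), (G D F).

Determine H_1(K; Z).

Take the total order A < B < D < E < F < G on the vertex set. Then K (dimension 2) consists of the simplices:

  0-simplices (6): A, B, D, E, F, G
  1-simplices (15): AB, AD, AE, AF, AG, BD, BE, BF, BG, DE, DF, DG, EF, EG, FG
  2-simplices (10): ABD, ABG, ADF, AEF, AEG, BDE, BEF, BFG, DEG, DFG

giving chain groups C_0 ≅ Z^6, C_1 ≅ Z^15, C_2 ≅ Z^10.

∂_1: C_1 → C_0 sends each edge [p,q] (with p < q) to q − p.
This gives a 6×15 integer matrix of rank 5; reducing to Smith normal form yields diagonal entries (1,1,1,1,1).

∂_2: C_2 → C_1 acts by ∂[p,q,r] = [q,r] − [p,r] + [p,q]. For instance
  ∂BFG = FG − BG + BF,
  ∂AEG = EG − AG + AE.
The resulting 15×10 matrix has rank 10, and its Smith normal form has invariant factors (1,1,1,1,1,1,1,1,1,2).

Now H_k = ker ∂_k / im ∂_{k+1}, so:

  H_1: rank ker ∂_1 − rank ∂_2 = (15 − 5) − 10 = 0, and ∂_2 has invariant factor 2 > 1, so H_1 ≅ Z/2.

H_1 ≅ Z/2.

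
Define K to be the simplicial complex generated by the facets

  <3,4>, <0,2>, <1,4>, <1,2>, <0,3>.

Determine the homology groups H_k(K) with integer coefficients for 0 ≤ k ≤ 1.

H_0 ≅ Z,  H_1 ≅ Z.

Order the vertices as 0 < 1 < 2 < 3 < 4. Listing each simplex with vertices in this order, K has dimension 1 with simplices:

  0-simplices (5): [0], [1], [2], [3], [4]
  1-simplices (5): [0,2], [0,3], [1,2], [1,4], [3,4]

giving chain groups C_0 ≅ Z^5, C_1 ≅ Z^5.

Boundary ∂_1: C_1 → C_0 is given by ∂[p,q] = [q] − [p].
As a 5×5 matrix over Z this has rank 4, with invariant factors (1,1,1,1).

Now H_k = ker ∂_k / im ∂_{k+1}, so:

  H_0: rank C_0 − rank ∂_1 = 5 − 4 = 1, and the invariant factors of ∂_1 are all 1, so H_0 ≅ Z.
  H_1: rank ker ∂_1 − rank ∂_2 = (5 − 4) − 0 = 1, and there is no ∂_2, so H_1 ≅ Z.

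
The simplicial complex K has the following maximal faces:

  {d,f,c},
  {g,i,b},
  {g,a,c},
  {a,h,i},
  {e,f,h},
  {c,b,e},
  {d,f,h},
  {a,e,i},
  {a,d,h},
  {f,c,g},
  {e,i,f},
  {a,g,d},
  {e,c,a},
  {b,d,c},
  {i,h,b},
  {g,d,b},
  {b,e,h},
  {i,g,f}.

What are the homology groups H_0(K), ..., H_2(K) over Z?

H_0 = Z,  H_1 = Z ⊕ Z/2Z,  H_2 = 0.

Fix the vertex order a < b < c < d < e < f < g < h < i and write every simplex with vertices in increasing order. Then dim K = 2 and the simplices of K are:

  0-simplices (9): a, b, c, d, e, f, g, h, i
  1-simplices (27): ac, ad, ae, ag, ah, ai, bc, bd, be, bg, bh, bi, cd, ce, cf, cg, df, dg, dh, ef, eh, ei, fg, fh, fi, gi, hi
  2-simplices (18): ace, acg, adg, adh, aei, ahi, bcd, bce, bdg, beh, bgi, bhi, cdf, cfg, dfh, efh, efi, fgi

Hence C_0 ≅ Z^9, C_1 ≅ Z^27, C_2 ≅ Z^18.

Boundary ∂_1: C_1 → C_0 is given by ∂[p,q] = [q] − [p].
The 9×27 boundary matrix has rank 8 and Smith normal form diag(1,1,1,1,1,1,1,1).

Boundary ∂_2: C_2 → C_1 maps a triangle to the signed sum of its edges. For instance
  ∂bgi = gi − bi + bg,
  ∂cfg = fg − cg + cf.
This gives a 27×18 integer matrix of rank 18; reducing to Smith normal form yields diagonal entries (1,1,1,1,1,1,1,1,1,1,1,1,1,1,1,1,1,2).

From H_k ≅ ker(∂_k) / im(∂_{k+1}) we obtain:

  H_0: rank C_0 − rank ∂_1 = 9 − 8 = 1, and the invariant factors of ∂_1 are all 1, so H_0 ≅ Z.
  H_1: rank ker ∂_1 − rank ∂_2 = (27 − 8) − 18 = 1, and ∂_2 has invariant factor 2 > 1, so H_1 ≅ Z ⊕ Z/2Z.
  H_2: rank ker ∂_2 − rank ∂_3 = (18 − 18) − 0 = 0, and there is no ∂_3, so H_2 ≅ 0.

(K is a triangulation of the Klein bottle.)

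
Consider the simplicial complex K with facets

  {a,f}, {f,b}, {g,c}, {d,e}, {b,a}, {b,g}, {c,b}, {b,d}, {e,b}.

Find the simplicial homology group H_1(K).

Fix the vertex order a < b < c < d < e < f < g and write every simplex with vertices in increasing order. Then dim K = 1 and the simplices of K are:

  0-simplices (7): a, b, c, d, e, f, g
  1-simplices (9): ab, af, bc, bd, be, bf, bg, cg, de

so the chain groups are C_0 ≅ Z^7, C_1 ≅ Z^9.

The boundary map ∂_1: C_1 → C_0 is given by ∂[p,q] = [q] − [p].
This gives a 7×9 integer matrix of rank 6; reducing to Smith normal form yields diagonal entries (1,1,1,1,1,1).

Reading off H_k = ker ∂_k / im ∂_{k+1}:

  H_1: rank ker ∂_1 − rank ∂_2 = (9 − 6) − 0 = 3, and there is no ∂_2, so H_1 ≅ Z^3.

H_1 = Z^3.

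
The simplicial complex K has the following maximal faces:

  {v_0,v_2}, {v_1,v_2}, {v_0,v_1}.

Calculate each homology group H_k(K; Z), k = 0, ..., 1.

Take the total order v_0 < v_1 < v_2 on the vertex set. Then K (dimension 1) consists of the simplices:

  0-simplices (3): [v_0], [v_1], [v_2]
  1-simplices (3): [v_0,v_1], [v_0,v_2], [v_1,v_2]

Hence C_0 ≅ Z^3, C_1 ≅ Z^3.

Boundary ∂_1: C_1 → C_0 maps an edge to its endpoints' difference, ∂[p,q] = q − p. For instance
  ∂[v_1,v_2] = [v_2] − [v_1].
The 3×3 boundary matrix has rank 2 and Smith normal form diag(1,1).

Reading off H_k = ker ∂_k / im ∂_{k+1}:

  H_0: rank C_0 − rank ∂_1 = 3 − 2 = 1, and the invariant factors of ∂_1 are all 1, so H_0 ≅ Z.
  H_1: rank ker ∂_1 − rank ∂_2 = (3 − 2) − 0 = 1, and there is no ∂_2, so H_1 ≅ Z.

H_0 = Z,  H_1 = Z.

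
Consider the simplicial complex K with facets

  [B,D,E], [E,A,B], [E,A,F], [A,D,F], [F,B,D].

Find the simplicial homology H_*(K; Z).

H_0 = Z,  H_1 = Z,  H_2 = 0.

We work with the vertex ordering A < B < D < E < F. The simplices of K, each written with vertices in increasing order, are:

  0-simplices (5): A, B, D, E, F
  1-simplices (10): AB, AD, AE, AF, BD, BE, BF, DE, DF, EF
  2-simplices (5): ABE, ADF, AEF, BDE, BDF

giving chain groups C_0 ≅ Z^5, C_1 ≅ Z^10, C_2 ≅ Z^5.

∂_1: C_1 → C_0 is given by ∂[p,q] = [q] − [p].
The resulting 5×10 matrix has rank 4, and its Smith normal form has invariant factors (1,1,1,1).

The boundary map ∂_2: C_2 → C_1 maps a triangle to the signed sum of its edges. For instance
  ∂ADF = DF − AF + AD,
  ∂ABE = BE − AE + AB.
The 10×5 boundary matrix has rank 5 and Smith normal form diag(1,1,1,1,1).

Reading off H_k = ker ∂_k / im ∂_{k+1}:

  H_0: rank C_0 − rank ∂_1 = 5 − 4 = 1, and the invariant factors of ∂_1 are all 1, so H_0 = Z.
  H_1: rank ker ∂_1 − rank ∂_2 = (10 − 4) − 5 = 1, and the invariant factors of ∂_2 are all 1, so H_1 = Z.
  H_2: rank ker ∂_2 − rank ∂_3 = (5 − 5) − 0 = 0, and there is no ∂_3, so H_2 = 0.

As a check, the Euler characteristic is 5 − 10 + 5 = 0, which agrees with 1 − 1 + 0 = 0.
(K is a triangulation of the Möbius band.)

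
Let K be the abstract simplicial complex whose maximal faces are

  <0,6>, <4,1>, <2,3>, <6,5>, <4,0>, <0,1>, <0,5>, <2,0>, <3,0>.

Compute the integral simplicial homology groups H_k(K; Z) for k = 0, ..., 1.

Fix the vertex order 0 < 1 < 2 < 3 < 4 < 5 < 6 and write every simplex with vertices in increasing order. Then dim K = 1 and the simplices of K are:

  0-simplices (7): [0], [1], [2], [3], [4], [5], [6]
  1-simplices (9): [0,1], [0,2], [0,3], [0,4], [0,5], [0,6], [1,4], [2,3], [5,6]

Hence C_0 ≅ Z^7, C_1 ≅ Z^9.

Boundary ∂_1: C_1 → C_0 is given by ∂[p,q] = [q] − [p]. For instance
  ∂[2,3] = [3] − [2].
This gives a 7×9 integer matrix of rank 6; reducing to Smith normal form yields diagonal entries (1,1,1,1,1,1).

Reading off H_k = ker ∂_k / im ∂_{k+1}:

  H_0: rank C_0 − rank ∂_1 = 7 − 6 = 1, and the invariant factors of ∂_1 are all 1, so H_0 ≅ Z.
  H_1: rank ker ∂_1 − rank ∂_2 = (9 − 6) − 0 = 3, and there is no ∂_2, so H_1 ≅ Z^3.

(K is a triangulation of a wedge of 3 circles.)

H_0 = Z,  H_1 = Z^3.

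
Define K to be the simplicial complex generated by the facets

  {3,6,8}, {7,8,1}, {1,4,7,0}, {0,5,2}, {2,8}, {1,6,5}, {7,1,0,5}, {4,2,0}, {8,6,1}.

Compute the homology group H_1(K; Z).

Fix the vertex order 0 < 1 < 2 < 3 < 4 < 5 < 6 < 7 < 8 and write every simplex with vertices in increasing order. Then dim K = 3 and the simplices of K are:

  0-simplices (9): [0], [1], [2], [3], [4], [5], [6], [7], [8]
  1-simplices (20): [0,1], [0,2], [0,4], [0,5], [0,7], [1,4], [1,5], [1,6], [1,7], [1,8], [2,4], [2,5], [2,8], [3,6], [3,8], [4,7], [5,6], [5,7], [6,8], [7,8]
  2-simplices (13): [0,1,4], [0,1,5], [0,1,7], [0,2,4], [0,2,5], [0,4,7], [0,5,7], [1,4,7], [1,5,6], [1,5,7], [1,6,8], [1,7,8], [3,6,8]
  3-simplices (2): [0,1,4,7], [0,1,5,7]

so the chain groups are C_0 ≅ Z^9, C_1 ≅ Z^20, C_2 ≅ Z^13, C_3 ≅ Z^2.

The boundary map ∂_1: C_1 → C_0 is given by ∂[p,q] = [q] − [p]. For instance
  ∂[1,8] = [8] − [1].
The 9×20 boundary matrix has rank 8 and Smith normal form diag(1,1,1,1,1,1,1,1).

Boundary ∂_2: C_2 → C_1 acts by ∂[p,q,r] = [q,r] − [p,r] + [p,q]. For instance
  ∂[0,2,5] = [2,5] − [0,5] + [0,2],
  ∂[0,1,5] = [1,5] − [0,5] + [0,1].
As a 20×13 matrix over Z this has rank 11, with invariant factors (1,1,1,1,1,1,1,1,1,1,1).

The boundary map ∂_3: C_3 → C_2 sends each 3-simplex σ to the alternating sum Σ_i (−1)^i (σ with its i-th vertex removed). For instance
  ∂[0,1,4,7] = [1,4,7] − [0,4,7] + [0,1,7] − [0,1,4],
  ∂[0,1,5,7] = [1,5,7] − [0,5,7] + [0,1,7] − [0,1,5].
The resulting 13×2 matrix has rank 2, and its Smith normal form has invariant factors (1,1).

Reading off H_k = ker ∂_k / im ∂_{k+1}:

  H_1: rank ker ∂_1 − rank ∂_2 = (20 − 8) − 11 = 1, and the invariant factors of ∂_2 are all 1, so H_1 = Z.

H_1 ≅ Z.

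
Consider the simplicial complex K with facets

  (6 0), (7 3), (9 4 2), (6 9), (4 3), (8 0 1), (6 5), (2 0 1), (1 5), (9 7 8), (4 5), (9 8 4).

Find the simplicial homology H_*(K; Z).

Order the vertices as 0 < 1 < 2 < 3 < 4 < 5 < 6 < 7 < 8 < 9. Listing each simplex with vertices in this order, K has dimension 2 with simplices:

  0-simplices (10): [0], [1], [2], [3], [4], [5], [6], [7], [8], [9]
  1-simplices (19): [0,1], [0,2], [0,6], [0,8], [1,2], [1,5], [1,8], [2,4], [2,9], [3,4], [3,7], [4,5], [4,8], [4,9], [5,6], [6,9], [7,8], [7,9], [8,9]
  2-simplices (5): [0,1,2], [0,1,8], [2,4,9], [4,8,9], [7,8,9]

giving chain groups C_0 ≅ Z^10, C_1 ≅ Z^19, C_2 ≅ Z^5.

The boundary map ∂_1: C_1 → C_0 is given by ∂[p,q] = [q] − [p]. For instance
  ∂[8,9] = [9] − [8].
The 10×19 boundary matrix has rank 9 and Smith normal form diag(1,1,1,1,1,1,1,1,1).

The boundary map ∂_2: C_2 → C_1 sends each 2-simplex [p,q,r] to [q,r] − [p,r] + [p,q]. For instance
  ∂[4,8,9] = [8,9] − [4,9] + [4,8],
  ∂[0,1,2] = [1,2] − [0,2] + [0,1].
As a 19×5 matrix over Z this has rank 5, with invariant factors (1,1,1,1,1).

From H_k ≅ ker(∂_k) / im(∂_{k+1}) we obtain:

  H_0: rank C_0 − rank ∂_1 = 10 − 9 = 1, and the invariant factors of ∂_1 are all 1, so H_0 = Z.
  H_1: rank ker ∂_1 − rank ∂_2 = (19 − 9) − 5 = 5, and the invariant factors of ∂_2 are all 1, so H_1 = Z^5.
  H_2: rank ker ∂_2 − rank ∂_3 = (5 − 5) − 0 = 0, and there is no ∂_3, so H_2 = 0.

As a check, the Euler characteristic is 10 − 19 + 5 = -4, which agrees with 1 − 5 + 0 = -4.

H_0 = Z,  H_1 = Z^5,  H_2 = 0.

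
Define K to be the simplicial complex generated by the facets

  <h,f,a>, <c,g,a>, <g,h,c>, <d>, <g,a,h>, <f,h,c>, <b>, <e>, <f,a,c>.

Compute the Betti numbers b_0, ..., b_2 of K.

b_0 = 4, b_1 = 0, b_2 = 1.

K has 8 vertices, 9 edges, 6 triangles.
rank ∂_0 = 0, rank ∂_1 = 4 ⇒ b_0 = 8 − 0 − 4 = 4; all invariant factors of ∂_1 are 1 so no torsion. So H_0 ≅ Z^4.
rank ∂_1 = 4, rank ∂_2 = 5 ⇒ b_1 = 9 − 4 − 5 = 0; all invariant factors of ∂_2 are 1 so no torsion. So H_1 ≅ 0.
rank ∂_2 = 5, rank ∂_3 = 0 ⇒ b_2 = 6 − 5 − 0 = 1. So H_2 ≅ Z.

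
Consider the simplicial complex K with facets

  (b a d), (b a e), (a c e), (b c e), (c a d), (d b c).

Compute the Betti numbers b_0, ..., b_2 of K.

b_0 = 1, b_1 = 0, b_2 = 1.

Order the vertices as a < b < c < d < e. Listing each simplex with vertices in this order, K has dimension 2 with simplices:

  0-simplices (5): a, b, c, d, e
  1-simplices (9): ab, ac, ad, ae, bc, bd, be, cd, ce
  2-simplices (6): abd, abe, acd, ace, bcd, bce

Hence C_0 ≅ Z^5, C_1 ≅ Z^9, C_2 ≅ Z^6.

The boundary map ∂_1: C_1 → C_0 is given by ∂[p,q] = [q] − [p].
As a 5×9 matrix over Z this has rank 4, with invariant factors (1,1,1,1).

The boundary map ∂_2: C_2 → C_1 acts by ∂[p,q,r] = [q,r] − [p,r] + [p,q]. For instance
  ∂abe = be − ae + ab,
  ∂abd = bd − ad + ab.
The resulting 9×6 matrix has rank 5, and its Smith normal form has invariant factors (1,1,1,1,1).

Reading off H_k = ker ∂_k / im ∂_{k+1}:

  H_0: rank C_0 − rank ∂_1 = 5 − 4 = 1, and the invariant factors of ∂_1 are all 1, so H_0 ≅ Z.
  H_1: rank ker ∂_1 − rank ∂_2 = (9 − 4) − 5 = 0, and the invariant factors of ∂_2 are all 1, so H_1 ≅ 0.
  H_2: rank ker ∂_2 − rank ∂_3 = (6 − 5) − 0 = 1, and there is no ∂_3, so H_2 ≅ Z.

As a check, the Euler characteristic is 5 − 9 + 6 = 2, which agrees with 1 − 0 + 1 = 2.

Hence the Betti numbers are b_0 = 1, b_1 = 0, b_2 = 1.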